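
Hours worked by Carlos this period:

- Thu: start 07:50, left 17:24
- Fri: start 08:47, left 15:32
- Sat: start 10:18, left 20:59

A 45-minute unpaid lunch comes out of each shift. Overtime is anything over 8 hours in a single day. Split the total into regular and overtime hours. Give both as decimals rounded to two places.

Regular 22.00 hours, overtime 2.75 hours

Thu: 07:50–17:24 = 9 h 34 min; less 45 min break → 8 h 49 min
Fri: 08:47–15:32 = 6 h 45 min; less 45 min break → 6 h 0 min
Sat: 10:18–20:59 = 10 h 41 min; less 45 min break → 9 h 56 min
Thu reg 8 h 0 min / OT 0 h 49 min; Fri reg 6 h 0 min / OT 0 h 0 min; Sat reg 8 h 0 min / OT 1 h 56 min.
Totals: regular 22 h 0 min, overtime 2 h 45 min.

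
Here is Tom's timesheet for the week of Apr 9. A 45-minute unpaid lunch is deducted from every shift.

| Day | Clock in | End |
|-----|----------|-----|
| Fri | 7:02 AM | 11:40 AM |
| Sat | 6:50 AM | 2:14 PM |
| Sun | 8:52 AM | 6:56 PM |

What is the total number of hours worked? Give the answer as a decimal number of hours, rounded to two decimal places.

Fri: 7:02 AM–11:40 AM = 4 h 38 min; less 45 min break → 3 h 53 min
Sat: 6:50 AM–2:14 PM = 7 h 24 min; less 45 min break → 6 h 39 min
Sun: 8:52 AM–6:56 PM = 10 h 4 min; less 45 min break → 9 h 19 min
Total: 3 h 53 min + 6 h 39 min + 9 h 19 min = 19 h 51 min.

19.85 hours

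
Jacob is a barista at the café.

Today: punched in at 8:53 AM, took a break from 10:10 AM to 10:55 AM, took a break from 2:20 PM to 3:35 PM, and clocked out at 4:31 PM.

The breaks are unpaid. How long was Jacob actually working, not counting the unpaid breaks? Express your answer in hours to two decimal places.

Today: 8:53 AM–4:31 PM = 7 h 38 min; less 120 min break → 5 h 38 min

5.63 hours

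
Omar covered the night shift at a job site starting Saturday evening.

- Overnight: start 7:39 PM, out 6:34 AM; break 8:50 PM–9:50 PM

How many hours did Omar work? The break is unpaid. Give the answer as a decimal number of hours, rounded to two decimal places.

9.92 hours

Overnight: 7:39 PM → midnight = 4 h 21 min; midnight → 6:34 AM = 6 h 34 min; span 10 h 55 min; less 60 min break → 9 h 55 min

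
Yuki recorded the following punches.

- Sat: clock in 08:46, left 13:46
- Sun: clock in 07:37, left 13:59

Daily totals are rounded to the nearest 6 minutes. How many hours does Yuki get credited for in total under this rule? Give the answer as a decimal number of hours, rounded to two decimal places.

Sat: 08:46–13:46 = 5 h 0 min → rounds to 5 h 0 min
Sun: 07:37–13:59 = 6 h 22 min → rounds to 6 h 24 min
Total credited: 11 h 24 min.

11.40 hours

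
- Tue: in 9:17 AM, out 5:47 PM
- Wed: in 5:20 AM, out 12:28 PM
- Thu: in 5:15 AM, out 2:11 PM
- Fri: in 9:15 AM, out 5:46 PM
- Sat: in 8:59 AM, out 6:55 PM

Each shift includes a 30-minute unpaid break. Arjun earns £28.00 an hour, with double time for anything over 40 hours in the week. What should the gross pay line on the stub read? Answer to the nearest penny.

£1148.93

Tue: 9:17 AM–5:47 PM = 8 h 30 min; less 30 min break → 8 h 0 min
Wed: 5:20 AM–12:28 PM = 7 h 8 min; less 30 min break → 6 h 38 min
Thu: 5:15 AM–2:11 PM = 8 h 56 min; less 30 min break → 8 h 26 min
Fri: 9:15 AM–5:46 PM = 8 h 31 min; less 30 min break → 8 h 1 min
Sat: 8:59 AM–6:55 PM = 9 h 56 min; less 30 min break → 9 h 26 min
Total worked: 40 h 31 min = 2431 min.
Regular 40 h 0 min = 2400 min at £28.00/h; overtime 0 h 31 min = 31 min at £56.00/h.
Pay = (2400 × £28.00 + 31 × £56.00) ÷ 60 = £1148.93.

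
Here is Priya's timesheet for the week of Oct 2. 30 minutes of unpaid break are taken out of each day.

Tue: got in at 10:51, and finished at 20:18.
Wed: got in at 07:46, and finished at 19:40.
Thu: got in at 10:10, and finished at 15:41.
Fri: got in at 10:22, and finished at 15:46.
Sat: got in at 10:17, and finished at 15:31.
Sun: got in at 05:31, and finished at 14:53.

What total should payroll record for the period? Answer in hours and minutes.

43 h 52 min

Tue: 10:51–20:18 = 9 h 27 min; less 30 min break → 8 h 57 min
Wed: 07:46–19:40 = 11 h 54 min; less 30 min break → 11 h 24 min
Thu: 10:10–15:41 = 5 h 31 min; less 30 min break → 5 h 1 min
Fri: 10:22–15:46 = 5 h 24 min; less 30 min break → 4 h 54 min
Sat: 10:17–15:31 = 5 h 14 min; less 30 min break → 4 h 44 min
Sun: 05:31–14:53 = 9 h 22 min; less 30 min break → 8 h 52 min
Total: 8 h 57 min + 11 h 24 min + 5 h 1 min + 4 h 54 min + 4 h 44 min + 8 h 52 min = 43 h 52 min.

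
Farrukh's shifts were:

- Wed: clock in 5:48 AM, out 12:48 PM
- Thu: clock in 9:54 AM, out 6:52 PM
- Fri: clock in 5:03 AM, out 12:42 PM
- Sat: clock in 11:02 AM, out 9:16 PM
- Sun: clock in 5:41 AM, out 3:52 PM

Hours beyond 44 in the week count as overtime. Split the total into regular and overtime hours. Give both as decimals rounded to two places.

Regular 44.00 hours, overtime 0.03 hours

Wed: 5:48 AM–12:48 PM = 7 h 0 min
Thu: 9:54 AM–6:52 PM = 8 h 58 min
Fri: 5:03 AM–12:42 PM = 7 h 39 min
Sat: 11:02 AM–9:16 PM = 10 h 14 min
Sun: 5:41 AM–3:52 PM = 10 h 11 min
Total worked: 44 h 2 min = 44.03 h.
Threshold 44 h → overtime 0 h 2 min, regular 44 h 0 min.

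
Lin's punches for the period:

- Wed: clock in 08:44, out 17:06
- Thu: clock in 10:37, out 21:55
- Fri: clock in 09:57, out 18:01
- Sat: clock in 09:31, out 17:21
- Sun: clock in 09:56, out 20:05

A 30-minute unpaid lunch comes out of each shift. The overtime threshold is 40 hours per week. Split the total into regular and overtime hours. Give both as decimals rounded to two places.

Wed: 08:44–17:06 = 8 h 22 min; less 30 min break → 7 h 52 min
Thu: 10:37–21:55 = 11 h 18 min; less 30 min break → 10 h 48 min
Fri: 09:57–18:01 = 8 h 4 min; less 30 min break → 7 h 34 min
Sat: 09:31–17:21 = 7 h 50 min; less 30 min break → 7 h 20 min
Sun: 09:56–20:05 = 10 h 9 min; less 30 min break → 9 h 39 min
Total worked: 43 h 13 min = 43.22 h.
Threshold 40 h → overtime 3 h 13 min, regular 40 h 0 min.

Regular 40.00 hours, overtime 3.22 hours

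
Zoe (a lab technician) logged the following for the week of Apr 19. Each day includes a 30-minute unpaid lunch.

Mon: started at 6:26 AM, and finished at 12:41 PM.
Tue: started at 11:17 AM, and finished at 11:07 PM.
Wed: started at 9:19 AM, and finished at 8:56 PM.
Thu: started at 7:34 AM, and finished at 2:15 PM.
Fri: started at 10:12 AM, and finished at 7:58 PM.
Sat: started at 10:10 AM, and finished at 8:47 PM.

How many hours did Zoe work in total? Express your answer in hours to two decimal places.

Mon: 6:26 AM–12:41 PM = 6 h 15 min; less 30 min break → 5 h 45 min
Tue: 11:17 AM–11:07 PM = 11 h 50 min; less 30 min break → 11 h 20 min
Wed: 9:19 AM–8:56 PM = 11 h 37 min; less 30 min break → 11 h 7 min
Thu: 7:34 AM–2:15 PM = 6 h 41 min; less 30 min break → 6 h 11 min
Fri: 10:12 AM–7:58 PM = 9 h 46 min; less 30 min break → 9 h 16 min
Sat: 10:10 AM–8:47 PM = 10 h 37 min; less 30 min break → 10 h 7 min
Total: 5 h 45 min + 11 h 20 min + 11 h 7 min + 6 h 11 min + 9 h 16 min + 10 h 7 min = 53 h 46 min.

53.77 hours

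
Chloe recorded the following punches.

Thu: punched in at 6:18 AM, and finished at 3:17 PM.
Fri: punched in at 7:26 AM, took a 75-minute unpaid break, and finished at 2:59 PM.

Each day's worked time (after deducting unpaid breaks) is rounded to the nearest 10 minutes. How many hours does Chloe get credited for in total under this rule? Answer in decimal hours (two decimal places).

15.33 hours

Thu: 6:18 AM–3:17 PM = 8 h 59 min → rounds to 9 h 0 min
Fri: 7:26 AM–2:59 PM = 7 h 33 min − 75 min = 6 h 18 min → rounds to 6 h 20 min
Total credited: 15 h 20 min.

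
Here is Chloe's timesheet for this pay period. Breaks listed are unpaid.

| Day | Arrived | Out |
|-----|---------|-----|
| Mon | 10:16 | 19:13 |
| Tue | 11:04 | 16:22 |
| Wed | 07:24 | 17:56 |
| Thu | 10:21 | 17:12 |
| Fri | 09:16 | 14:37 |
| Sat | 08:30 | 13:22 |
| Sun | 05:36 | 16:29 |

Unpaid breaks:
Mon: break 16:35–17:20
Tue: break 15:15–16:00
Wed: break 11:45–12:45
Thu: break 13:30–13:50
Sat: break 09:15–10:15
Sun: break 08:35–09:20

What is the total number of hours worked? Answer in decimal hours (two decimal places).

48.15 hours

Mon: 10:16–19:13 = 8 h 57 min; less 45 min break → 8 h 12 min
Tue: 11:04–16:22 = 5 h 18 min; less 45 min break → 4 h 33 min
Wed: 07:24–17:56 = 10 h 32 min; less 60 min break → 9 h 32 min
Thu: 10:21–17:12 = 6 h 51 min; less 20 min break → 6 h 31 min
Fri: 09:16–14:37 = 5 h 21 min
Sat: 08:30–13:22 = 4 h 52 min; less 60 min break → 3 h 52 min
Sun: 05:36–16:29 = 10 h 53 min; less 45 min break → 10 h 8 min
Total: 8 h 12 min + 4 h 33 min + 9 h 32 min + 6 h 31 min + 5 h 21 min + 3 h 52 min + 10 h 8 min = 48 h 9 min.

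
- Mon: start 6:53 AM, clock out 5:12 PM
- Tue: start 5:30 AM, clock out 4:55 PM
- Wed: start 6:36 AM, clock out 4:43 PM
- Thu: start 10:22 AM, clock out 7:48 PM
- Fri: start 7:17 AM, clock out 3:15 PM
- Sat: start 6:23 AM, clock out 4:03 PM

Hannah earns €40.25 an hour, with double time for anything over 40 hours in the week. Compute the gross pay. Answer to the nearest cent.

€3132.79

Mon: 6:53 AM–5:12 PM = 10 h 19 min
Tue: 5:30 AM–4:55 PM = 11 h 25 min
Wed: 6:36 AM–4:43 PM = 10 h 7 min
Thu: 10:22 AM–7:48 PM = 9 h 26 min
Fri: 7:17 AM–3:15 PM = 7 h 58 min
Sat: 6:23 AM–4:03 PM = 9 h 40 min
Total worked: 58 h 55 min = 3535 min.
Regular 40 h 0 min = 2400 min at €40.25/h; overtime 18 h 55 min = 1135 min at €80.50/h.
Pay = (2400 × €40.25 + 1135 × €80.50) ÷ 60 = €3132.79.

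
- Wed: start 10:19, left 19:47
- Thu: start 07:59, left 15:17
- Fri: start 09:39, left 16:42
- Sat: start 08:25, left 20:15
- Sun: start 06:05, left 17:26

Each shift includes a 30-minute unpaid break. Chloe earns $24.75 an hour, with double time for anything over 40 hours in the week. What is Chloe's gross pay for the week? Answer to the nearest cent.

Wed: 10:19–19:47 = 9 h 28 min; less 30 min break → 8 h 58 min
Thu: 07:59–15:17 = 7 h 18 min; less 30 min break → 6 h 48 min
Fri: 09:39–16:42 = 7 h 3 min; less 30 min break → 6 h 33 min
Sat: 08:25–20:15 = 11 h 50 min; less 30 min break → 11 h 20 min
Sun: 06:05–17:26 = 11 h 21 min; less 30 min break → 10 h 51 min
Total worked: 44 h 30 min = 2670 min.
Regular 40 h 0 min = 2400 min at $24.75/h; overtime 4 h 30 min = 270 min at $49.50/h.
Pay = (2400 × $24.75 + 270 × $49.50) ÷ 60 = $1212.75.

$1212.75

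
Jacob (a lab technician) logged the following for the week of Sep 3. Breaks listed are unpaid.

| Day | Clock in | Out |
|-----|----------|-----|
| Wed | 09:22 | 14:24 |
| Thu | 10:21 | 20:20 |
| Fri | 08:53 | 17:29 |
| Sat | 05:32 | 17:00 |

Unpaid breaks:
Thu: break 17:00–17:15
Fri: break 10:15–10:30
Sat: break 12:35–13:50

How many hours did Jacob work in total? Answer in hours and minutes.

33 h 20 min

Wed: 09:22–14:24 = 5 h 2 min
Thu: 10:21–20:20 = 9 h 59 min; less 15 min break → 9 h 44 min
Fri: 08:53–17:29 = 8 h 36 min; less 15 min break → 8 h 21 min
Sat: 05:32–17:00 = 11 h 28 min; less 75 min break → 10 h 13 min
Total: 5 h 2 min + 9 h 44 min + 8 h 21 min + 10 h 13 min = 33 h 20 min.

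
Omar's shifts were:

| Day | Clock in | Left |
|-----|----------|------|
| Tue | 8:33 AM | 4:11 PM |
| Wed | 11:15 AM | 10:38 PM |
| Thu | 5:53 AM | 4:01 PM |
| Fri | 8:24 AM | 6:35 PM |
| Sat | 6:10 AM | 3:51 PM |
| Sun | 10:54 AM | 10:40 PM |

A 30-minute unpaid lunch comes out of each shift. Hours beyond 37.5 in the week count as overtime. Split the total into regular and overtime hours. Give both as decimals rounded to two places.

Regular 37.50 hours, overtime 20.28 hours

Tue: 8:33 AM–4:11 PM = 7 h 38 min; less 30 min break → 7 h 8 min
Wed: 11:15 AM–10:38 PM = 11 h 23 min; less 30 min break → 10 h 53 min
Thu: 5:53 AM–4:01 PM = 10 h 8 min; less 30 min break → 9 h 38 min
Fri: 8:24 AM–6:35 PM = 10 h 11 min; less 30 min break → 9 h 41 min
Sat: 6:10 AM–3:51 PM = 9 h 41 min; less 30 min break → 9 h 11 min
Sun: 10:54 AM–10:40 PM = 11 h 46 min; less 30 min break → 11 h 16 min
Total worked: 57 h 47 min = 57.78 h.
Threshold 37.5 h → overtime 20 h 17 min, regular 37 h 30 min.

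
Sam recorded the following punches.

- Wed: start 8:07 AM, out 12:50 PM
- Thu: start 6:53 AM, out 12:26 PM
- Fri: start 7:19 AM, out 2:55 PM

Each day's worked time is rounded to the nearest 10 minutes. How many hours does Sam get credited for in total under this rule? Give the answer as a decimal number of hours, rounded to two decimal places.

17.83 hours

Wed: 8:07 AM–12:50 PM = 4 h 43 min → rounds to 4 h 40 min
Thu: 6:53 AM–12:26 PM = 5 h 33 min → rounds to 5 h 30 min
Fri: 7:19 AM–2:55 PM = 7 h 36 min → rounds to 7 h 40 min
Total credited: 17 h 50 min.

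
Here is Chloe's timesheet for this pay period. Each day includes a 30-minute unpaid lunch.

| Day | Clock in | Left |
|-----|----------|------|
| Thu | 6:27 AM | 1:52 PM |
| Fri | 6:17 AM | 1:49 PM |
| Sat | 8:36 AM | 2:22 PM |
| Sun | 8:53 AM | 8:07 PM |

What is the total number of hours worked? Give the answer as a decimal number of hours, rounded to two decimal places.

29.95 hours

Thu: 6:27 AM–1:52 PM = 7 h 25 min; less 30 min break → 6 h 55 min
Fri: 6:17 AM–1:49 PM = 7 h 32 min; less 30 min break → 7 h 2 min
Sat: 8:36 AM–2:22 PM = 5 h 46 min; less 30 min break → 5 h 16 min
Sun: 8:53 AM–8:07 PM = 11 h 14 min; less 30 min break → 10 h 44 min
Total: 6 h 55 min + 7 h 2 min + 5 h 16 min + 10 h 44 min = 29 h 57 min.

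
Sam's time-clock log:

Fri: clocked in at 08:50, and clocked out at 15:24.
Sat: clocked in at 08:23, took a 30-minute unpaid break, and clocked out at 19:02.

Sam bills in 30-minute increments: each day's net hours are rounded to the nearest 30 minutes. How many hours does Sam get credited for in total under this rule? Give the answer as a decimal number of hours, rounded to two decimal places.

Fri: 08:50–15:24 = 6 h 34 min → rounds to 6 h 30 min
Sat: 08:23–19:02 = 10 h 39 min − 30 min = 10 h 9 min → rounds to 10 h 0 min
Total credited: 16 h 30 min.

16.50 hours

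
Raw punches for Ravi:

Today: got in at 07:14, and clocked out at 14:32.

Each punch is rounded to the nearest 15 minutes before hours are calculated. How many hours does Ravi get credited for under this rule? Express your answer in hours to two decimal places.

Today: in 07:14→07:15, out 14:32→14:30; 7 h 15 min

7.25 hours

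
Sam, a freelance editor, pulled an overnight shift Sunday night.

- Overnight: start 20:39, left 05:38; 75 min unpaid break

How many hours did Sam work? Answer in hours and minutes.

7 h 44 min

Overnight: 20:39 → midnight = 3 h 21 min; midnight → 05:38 = 5 h 38 min; span 8 h 59 min; less 75 min break → 7 h 44 min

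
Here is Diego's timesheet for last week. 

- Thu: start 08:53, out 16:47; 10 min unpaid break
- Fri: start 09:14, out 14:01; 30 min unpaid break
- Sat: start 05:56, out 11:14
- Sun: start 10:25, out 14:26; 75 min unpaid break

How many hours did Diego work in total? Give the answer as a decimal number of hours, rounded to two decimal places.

20.08 hours

Thu: 08:53–16:47 = 7 h 54 min; less 10 min break → 7 h 44 min
Fri: 09:14–14:01 = 4 h 47 min; less 30 min break → 4 h 17 min
Sat: 05:56–11:14 = 5 h 18 min
Sun: 10:25–14:26 = 4 h 1 min; less 75 min break → 2 h 46 min
Total: 7 h 44 min + 4 h 17 min + 5 h 18 min + 2 h 46 min = 20 h 5 min.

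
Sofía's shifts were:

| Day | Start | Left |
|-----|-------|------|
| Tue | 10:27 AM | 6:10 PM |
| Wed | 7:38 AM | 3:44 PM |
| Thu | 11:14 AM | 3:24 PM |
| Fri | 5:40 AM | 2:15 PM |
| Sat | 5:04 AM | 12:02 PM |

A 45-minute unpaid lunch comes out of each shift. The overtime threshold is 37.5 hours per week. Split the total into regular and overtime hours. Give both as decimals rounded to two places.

Regular 31.78 hours, overtime 0.00 hours

Tue: 10:27 AM–6:10 PM = 7 h 43 min; less 45 min break → 6 h 58 min
Wed: 7:38 AM–3:44 PM = 8 h 6 min; less 45 min break → 7 h 21 min
Thu: 11:14 AM–3:24 PM = 4 h 10 min; less 45 min break → 3 h 25 min
Fri: 5:40 AM–2:15 PM = 8 h 35 min; less 45 min break → 7 h 50 min
Sat: 5:04 AM–12:02 PM = 6 h 58 min; less 45 min break → 6 h 13 min
Total worked: 31 h 47 min = 31.78 h.
Threshold 37.5 h → overtime 0 h 0 min, regular 31 h 47 min.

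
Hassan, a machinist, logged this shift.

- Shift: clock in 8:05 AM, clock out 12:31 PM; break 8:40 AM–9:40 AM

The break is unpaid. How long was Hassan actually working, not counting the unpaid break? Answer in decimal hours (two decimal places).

3.43 hours

Shift: 8:05 AM–12:31 PM = 4 h 26 min; less 60 min break → 3 h 26 min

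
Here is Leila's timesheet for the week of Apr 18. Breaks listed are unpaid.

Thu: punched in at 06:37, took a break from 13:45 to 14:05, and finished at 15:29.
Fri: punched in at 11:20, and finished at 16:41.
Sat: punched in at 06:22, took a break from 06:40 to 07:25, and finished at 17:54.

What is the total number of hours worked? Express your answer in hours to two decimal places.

24.67 hours

Thu: 06:37–15:29 = 8 h 52 min; less 20 min break → 8 h 32 min
Fri: 11:20–16:41 = 5 h 21 min
Sat: 06:22–17:54 = 11 h 32 min; less 45 min break → 10 h 47 min
Total: 8 h 32 min + 5 h 21 min + 10 h 47 min = 24 h 40 min.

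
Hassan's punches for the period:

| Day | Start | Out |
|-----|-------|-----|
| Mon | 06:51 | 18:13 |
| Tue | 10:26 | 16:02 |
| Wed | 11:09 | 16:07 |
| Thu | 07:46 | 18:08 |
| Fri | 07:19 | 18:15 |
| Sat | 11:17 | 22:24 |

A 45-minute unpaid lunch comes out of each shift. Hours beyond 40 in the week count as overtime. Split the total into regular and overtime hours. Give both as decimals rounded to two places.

Mon: 06:51–18:13 = 11 h 22 min; less 45 min break → 10 h 37 min
Tue: 10:26–16:02 = 5 h 36 min; less 45 min break → 4 h 51 min
Wed: 11:09–16:07 = 4 h 58 min; less 45 min break → 4 h 13 min
Thu: 07:46–18:08 = 10 h 22 min; less 45 min break → 9 h 37 min
Fri: 07:19–18:15 = 10 h 56 min; less 45 min break → 10 h 11 min
Sat: 11:17–22:24 = 11 h 7 min; less 45 min break → 10 h 22 min
Total worked: 49 h 51 min = 49.85 h.
Threshold 40 h → overtime 9 h 51 min, regular 40 h 0 min.

Regular 40.00 hours, overtime 9.85 hours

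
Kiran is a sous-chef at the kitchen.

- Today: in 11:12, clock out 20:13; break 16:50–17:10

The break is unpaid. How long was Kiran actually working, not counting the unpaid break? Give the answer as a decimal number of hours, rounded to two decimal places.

8.68 hours

Today: 11:12–20:13 = 9 h 1 min; less 20 min break → 8 h 41 min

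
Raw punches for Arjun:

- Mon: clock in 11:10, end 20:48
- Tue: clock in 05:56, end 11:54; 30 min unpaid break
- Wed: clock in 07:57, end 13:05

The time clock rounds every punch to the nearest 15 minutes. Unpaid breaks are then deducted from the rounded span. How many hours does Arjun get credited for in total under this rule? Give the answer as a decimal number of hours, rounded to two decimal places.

20.00 hours

Mon: in 11:10→11:15, out 20:48→20:45; 9 h 30 min
Tue: in 05:56→06:00, out 11:54→12:00; 6 h 0 min − 30 min = 5 h 30 min
Wed: in 07:57→08:00, out 13:05→13:00; 5 h 0 min
Total credited: 20 h 0 min.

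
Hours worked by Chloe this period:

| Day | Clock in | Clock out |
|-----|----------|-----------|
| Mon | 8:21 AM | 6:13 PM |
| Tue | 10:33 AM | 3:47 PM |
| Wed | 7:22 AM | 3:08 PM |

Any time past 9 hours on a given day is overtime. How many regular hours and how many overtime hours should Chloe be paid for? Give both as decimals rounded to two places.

Regular 22.00 hours, overtime 0.87 hours

Mon: 8:21 AM–6:13 PM = 9 h 52 min
Tue: 10:33 AM–3:47 PM = 5 h 14 min
Wed: 7:22 AM–3:08 PM = 7 h 46 min
Mon reg 9 h 0 min / OT 0 h 52 min; Tue reg 5 h 14 min / OT 0 h 0 min; Wed reg 7 h 46 min / OT 0 h 0 min.
Totals: regular 22 h 0 min, overtime 0 h 52 min.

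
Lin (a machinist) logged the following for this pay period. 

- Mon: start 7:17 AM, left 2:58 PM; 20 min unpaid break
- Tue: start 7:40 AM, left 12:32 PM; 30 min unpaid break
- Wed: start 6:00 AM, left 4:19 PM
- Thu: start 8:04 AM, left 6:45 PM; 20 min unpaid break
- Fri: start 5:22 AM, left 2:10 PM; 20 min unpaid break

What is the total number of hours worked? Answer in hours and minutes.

40 h 51 min

Mon: 7:17 AM–2:58 PM = 7 h 41 min; less 20 min break → 7 h 21 min
Tue: 7:40 AM–12:32 PM = 4 h 52 min; less 30 min break → 4 h 22 min
Wed: 6:00 AM–4:19 PM = 10 h 19 min
Thu: 8:04 AM–6:45 PM = 10 h 41 min; less 20 min break → 10 h 21 min
Fri: 5:22 AM–2:10 PM = 8 h 48 min; less 20 min break → 8 h 28 min
Total: 7 h 21 min + 4 h 22 min + 10 h 19 min + 10 h 21 min + 8 h 28 min = 40 h 51 min.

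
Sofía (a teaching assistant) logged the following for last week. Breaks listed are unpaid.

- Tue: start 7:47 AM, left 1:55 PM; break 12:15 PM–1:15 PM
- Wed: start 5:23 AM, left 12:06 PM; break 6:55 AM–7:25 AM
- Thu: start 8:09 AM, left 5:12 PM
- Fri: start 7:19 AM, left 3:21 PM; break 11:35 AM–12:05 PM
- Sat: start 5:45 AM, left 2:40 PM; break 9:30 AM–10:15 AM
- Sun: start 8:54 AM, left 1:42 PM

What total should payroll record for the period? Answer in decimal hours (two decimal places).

40.90 hours

Tue: 7:47 AM–1:55 PM = 6 h 8 min; less 60 min break → 5 h 8 min
Wed: 5:23 AM–12:06 PM = 6 h 43 min; less 30 min break → 6 h 13 min
Thu: 8:09 AM–5:12 PM = 9 h 3 min
Fri: 7:19 AM–3:21 PM = 8 h 2 min; less 30 min break → 7 h 32 min
Sat: 5:45 AM–2:40 PM = 8 h 55 min; less 45 min break → 8 h 10 min
Sun: 8:54 AM–1:42 PM = 4 h 48 min
Total: 5 h 8 min + 6 h 13 min + 9 h 3 min + 7 h 32 min + 8 h 10 min + 4 h 48 min = 40 h 54 min.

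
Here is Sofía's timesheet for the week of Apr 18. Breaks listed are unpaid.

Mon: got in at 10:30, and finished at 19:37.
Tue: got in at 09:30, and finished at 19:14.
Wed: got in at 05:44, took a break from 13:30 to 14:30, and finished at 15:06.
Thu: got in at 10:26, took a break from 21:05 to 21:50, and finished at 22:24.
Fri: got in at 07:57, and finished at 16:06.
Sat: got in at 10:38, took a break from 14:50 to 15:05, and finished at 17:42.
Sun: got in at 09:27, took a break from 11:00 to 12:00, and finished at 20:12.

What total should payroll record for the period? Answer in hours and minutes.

Mon: 10:30–19:37 = 9 h 7 min
Tue: 09:30–19:14 = 9 h 44 min
Wed: 05:44–15:06 = 9 h 22 min; less 60 min break → 8 h 22 min
Thu: 10:26–22:24 = 11 h 58 min; less 45 min break → 11 h 13 min
Fri: 07:57–16:06 = 8 h 9 min
Sat: 10:38–17:42 = 7 h 4 min; less 15 min break → 6 h 49 min
Sun: 09:27–20:12 = 10 h 45 min; less 60 min break → 9 h 45 min
Total: 9 h 7 min + 9 h 44 min + 8 h 22 min + 11 h 13 min + 8 h 9 min + 6 h 49 min + 9 h 45 min = 63 h 9 min.

63 h 9 min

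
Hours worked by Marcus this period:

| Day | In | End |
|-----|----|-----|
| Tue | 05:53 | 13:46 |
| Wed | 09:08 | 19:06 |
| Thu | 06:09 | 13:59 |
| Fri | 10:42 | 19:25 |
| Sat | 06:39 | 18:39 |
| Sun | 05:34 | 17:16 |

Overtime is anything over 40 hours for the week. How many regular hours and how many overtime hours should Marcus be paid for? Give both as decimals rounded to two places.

Tue: 05:53–13:46 = 7 h 53 min
Wed: 09:08–19:06 = 9 h 58 min
Thu: 06:09–13:59 = 7 h 50 min
Fri: 10:42–19:25 = 8 h 43 min
Sat: 06:39–18:39 = 12 h 0 min
Sun: 05:34–17:16 = 11 h 42 min
Total worked: 58 h 6 min = 58.10 h.
Threshold 40 h → overtime 18 h 6 min, regular 40 h 0 min.

Regular 40.00 hours, overtime 18.10 hours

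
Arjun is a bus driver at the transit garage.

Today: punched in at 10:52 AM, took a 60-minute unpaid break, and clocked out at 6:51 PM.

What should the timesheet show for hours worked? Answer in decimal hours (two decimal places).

Today: 10:52 AM–6:51 PM = 7 h 59 min; less 60 min break → 6 h 59 min

6.98 hours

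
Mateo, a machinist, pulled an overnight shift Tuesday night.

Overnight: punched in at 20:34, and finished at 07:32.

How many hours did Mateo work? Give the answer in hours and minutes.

Overnight: 20:34 → midnight = 3 h 26 min; midnight → 07:32 = 7 h 32 min; span 10 h 58 min

10 h 58 min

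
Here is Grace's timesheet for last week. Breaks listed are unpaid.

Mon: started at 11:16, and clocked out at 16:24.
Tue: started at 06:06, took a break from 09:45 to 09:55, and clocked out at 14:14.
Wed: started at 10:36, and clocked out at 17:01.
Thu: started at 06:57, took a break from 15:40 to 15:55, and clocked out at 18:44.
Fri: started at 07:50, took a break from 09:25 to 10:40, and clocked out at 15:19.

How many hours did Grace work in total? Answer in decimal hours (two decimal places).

37.28 hours

Mon: 11:16–16:24 = 5 h 8 min
Tue: 06:06–14:14 = 8 h 8 min; less 10 min break → 7 h 58 min
Wed: 10:36–17:01 = 6 h 25 min
Thu: 06:57–18:44 = 11 h 47 min; less 15 min break → 11 h 32 min
Fri: 07:50–15:19 = 7 h 29 min; less 75 min break → 6 h 14 min
Total: 5 h 8 min + 7 h 58 min + 6 h 25 min + 11 h 32 min + 6 h 14 min = 37 h 17 min.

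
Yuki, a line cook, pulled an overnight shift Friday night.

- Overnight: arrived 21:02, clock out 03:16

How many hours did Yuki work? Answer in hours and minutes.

Overnight: 21:02 → midnight = 2 h 58 min; midnight → 03:16 = 3 h 16 min; span 6 h 14 min

6 h 14 min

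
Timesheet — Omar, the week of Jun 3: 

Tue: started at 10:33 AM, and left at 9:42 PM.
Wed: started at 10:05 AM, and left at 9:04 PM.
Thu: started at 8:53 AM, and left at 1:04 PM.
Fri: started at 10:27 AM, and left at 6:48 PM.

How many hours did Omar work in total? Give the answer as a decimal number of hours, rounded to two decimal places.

34.67 hours

Tue: 10:33 AM–9:42 PM = 11 h 9 min
Wed: 10:05 AM–9:04 PM = 10 h 59 min
Thu: 8:53 AM–1:04 PM = 4 h 11 min
Fri: 10:27 AM–6:48 PM = 8 h 21 min
Total: 11 h 9 min + 10 h 59 min + 4 h 11 min + 8 h 21 min = 34 h 40 min.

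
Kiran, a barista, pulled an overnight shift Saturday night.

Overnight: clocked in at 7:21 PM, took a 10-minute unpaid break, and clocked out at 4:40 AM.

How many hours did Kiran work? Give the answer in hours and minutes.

9 h 9 min

Overnight: 7:21 PM → midnight = 4 h 39 min; midnight → 4:40 AM = 4 h 40 min; span 9 h 19 min; less 10 min break → 9 h 9 min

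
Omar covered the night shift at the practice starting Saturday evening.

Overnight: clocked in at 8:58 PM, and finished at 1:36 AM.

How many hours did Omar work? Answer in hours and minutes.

4 h 38 min

Overnight: 8:58 PM → midnight = 3 h 2 min; midnight → 1:36 AM = 1 h 36 min; span 4 h 38 min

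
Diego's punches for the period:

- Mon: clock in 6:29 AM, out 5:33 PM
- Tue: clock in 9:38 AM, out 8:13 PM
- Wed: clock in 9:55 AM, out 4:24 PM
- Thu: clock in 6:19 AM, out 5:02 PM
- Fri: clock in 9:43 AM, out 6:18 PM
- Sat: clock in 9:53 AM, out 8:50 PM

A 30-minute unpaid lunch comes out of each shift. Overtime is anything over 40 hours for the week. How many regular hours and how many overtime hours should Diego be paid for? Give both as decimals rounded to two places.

Regular 40.00 hours, overtime 15.38 hours

Mon: 6:29 AM–5:33 PM = 11 h 4 min; less 30 min break → 10 h 34 min
Tue: 9:38 AM–8:13 PM = 10 h 35 min; less 30 min break → 10 h 5 min
Wed: 9:55 AM–4:24 PM = 6 h 29 min; less 30 min break → 5 h 59 min
Thu: 6:19 AM–5:02 PM = 10 h 43 min; less 30 min break → 10 h 13 min
Fri: 9:43 AM–6:18 PM = 8 h 35 min; less 30 min break → 8 h 5 min
Sat: 9:53 AM–8:50 PM = 10 h 57 min; less 30 min break → 10 h 27 min
Total worked: 55 h 23 min = 55.38 h.
Threshold 40 h → overtime 15 h 23 min, regular 40 h 0 min.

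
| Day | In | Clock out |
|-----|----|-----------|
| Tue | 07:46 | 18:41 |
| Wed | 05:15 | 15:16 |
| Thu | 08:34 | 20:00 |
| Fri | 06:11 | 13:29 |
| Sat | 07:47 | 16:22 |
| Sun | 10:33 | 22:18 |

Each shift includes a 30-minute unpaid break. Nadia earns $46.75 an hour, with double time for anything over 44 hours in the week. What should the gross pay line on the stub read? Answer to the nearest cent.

Tue: 07:46–18:41 = 10 h 55 min; less 30 min break → 10 h 25 min
Wed: 05:15–15:16 = 10 h 1 min; less 30 min break → 9 h 31 min
Thu: 08:34–20:00 = 11 h 26 min; less 30 min break → 10 h 56 min
Fri: 06:11–13:29 = 7 h 18 min; less 30 min break → 6 h 48 min
Sat: 07:47–16:22 = 8 h 35 min; less 30 min break → 8 h 5 min
Sun: 10:33–22:18 = 11 h 45 min; less 30 min break → 11 h 15 min
Total worked: 57 h 0 min = 3420 min.
Regular 44 h 0 min = 2640 min at $46.75/h; overtime 13 h 0 min = 780 min at $93.50/h.
Pay = (2640 × $46.75 + 780 × $93.50) ÷ 60 = $3272.50.

$3272.50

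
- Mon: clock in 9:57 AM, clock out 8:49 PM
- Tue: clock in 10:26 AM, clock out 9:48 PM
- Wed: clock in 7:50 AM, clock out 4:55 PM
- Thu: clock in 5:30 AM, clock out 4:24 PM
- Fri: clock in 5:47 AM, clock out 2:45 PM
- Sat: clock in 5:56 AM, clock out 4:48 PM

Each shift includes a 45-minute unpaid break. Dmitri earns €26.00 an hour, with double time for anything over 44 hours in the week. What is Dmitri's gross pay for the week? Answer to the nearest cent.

€1848.60

Mon: 9:57 AM–8:49 PM = 10 h 52 min; less 45 min break → 10 h 7 min
Tue: 10:26 AM–9:48 PM = 11 h 22 min; less 45 min break → 10 h 37 min
Wed: 7:50 AM–4:55 PM = 9 h 5 min; less 45 min break → 8 h 20 min
Thu: 5:30 AM–4:24 PM = 10 h 54 min; less 45 min break → 10 h 9 min
Fri: 5:47 AM–2:45 PM = 8 h 58 min; less 45 min break → 8 h 13 min
Sat: 5:56 AM–4:48 PM = 10 h 52 min; less 45 min break → 10 h 7 min
Total worked: 57 h 33 min = 3453 min.
Regular 44 h 0 min = 2640 min at €26.00/h; overtime 13 h 33 min = 813 min at €52.00/h.
Pay = (2640 × €26.00 + 813 × €52.00) ÷ 60 = €1848.60.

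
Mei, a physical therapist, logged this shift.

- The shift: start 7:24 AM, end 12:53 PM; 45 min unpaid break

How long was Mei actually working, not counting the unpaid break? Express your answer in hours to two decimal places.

The shift: 7:24 AM–12:53 PM = 5 h 29 min; less 45 min break → 4 h 44 min

4.73 hours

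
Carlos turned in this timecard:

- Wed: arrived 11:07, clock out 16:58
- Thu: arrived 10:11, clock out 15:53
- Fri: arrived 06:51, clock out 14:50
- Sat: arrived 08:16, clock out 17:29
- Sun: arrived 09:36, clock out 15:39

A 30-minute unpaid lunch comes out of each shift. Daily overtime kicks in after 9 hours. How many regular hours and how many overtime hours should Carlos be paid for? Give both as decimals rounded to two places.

Regular 32.30 hours, overtime 0.00 hours

Wed: 11:07–16:58 = 5 h 51 min; less 30 min break → 5 h 21 min
Thu: 10:11–15:53 = 5 h 42 min; less 30 min break → 5 h 12 min
Fri: 06:51–14:50 = 7 h 59 min; less 30 min break → 7 h 29 min
Sat: 08:16–17:29 = 9 h 13 min; less 30 min break → 8 h 43 min
Sun: 09:36–15:39 = 6 h 3 min; less 30 min break → 5 h 33 min
Wed reg 5 h 21 min / OT 0 h 0 min; Thu reg 5 h 12 min / OT 0 h 0 min; Fri reg 7 h 29 min / OT 0 h 0 min; Sat reg 8 h 43 min / OT 0 h 0 min; Sun reg 5 h 33 min / OT 0 h 0 min.
Totals: regular 32 h 18 min, overtime 0 h 0 min.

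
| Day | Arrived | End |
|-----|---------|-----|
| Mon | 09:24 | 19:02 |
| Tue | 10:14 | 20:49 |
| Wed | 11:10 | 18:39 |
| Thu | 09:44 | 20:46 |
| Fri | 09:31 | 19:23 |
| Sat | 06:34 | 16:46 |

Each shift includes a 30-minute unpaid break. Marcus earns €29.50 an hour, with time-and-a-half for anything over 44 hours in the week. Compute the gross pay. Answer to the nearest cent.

Mon: 09:24–19:02 = 9 h 38 min; less 30 min break → 9 h 8 min
Tue: 10:14–20:49 = 10 h 35 min; less 30 min break → 10 h 5 min
Wed: 11:10–18:39 = 7 h 29 min; less 30 min break → 6 h 59 min
Thu: 09:44–20:46 = 11 h 2 min; less 30 min break → 10 h 32 min
Fri: 09:31–19:23 = 9 h 52 min; less 30 min break → 9 h 22 min
Sat: 06:34–16:46 = 10 h 12 min; less 30 min break → 9 h 42 min
Total worked: 55 h 48 min = 3348 min.
Regular 44 h 0 min = 2640 min at €29.50/h; overtime 11 h 48 min = 708 min at €44.25/h.
Pay = (2640 × €29.50 + 708 × €44.25) ÷ 60 = €1820.15.

€1820.15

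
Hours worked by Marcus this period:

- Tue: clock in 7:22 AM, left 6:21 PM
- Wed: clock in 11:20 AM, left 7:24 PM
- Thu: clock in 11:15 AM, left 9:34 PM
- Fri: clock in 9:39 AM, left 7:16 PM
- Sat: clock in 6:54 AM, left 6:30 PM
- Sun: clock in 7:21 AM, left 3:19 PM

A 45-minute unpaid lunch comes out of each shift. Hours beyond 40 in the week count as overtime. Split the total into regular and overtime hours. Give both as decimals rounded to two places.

Regular 40.00 hours, overtime 14.05 hours

Tue: 7:22 AM–6:21 PM = 10 h 59 min; less 45 min break → 10 h 14 min
Wed: 11:20 AM–7:24 PM = 8 h 4 min; less 45 min break → 7 h 19 min
Thu: 11:15 AM–9:34 PM = 10 h 19 min; less 45 min break → 9 h 34 min
Fri: 9:39 AM–7:16 PM = 9 h 37 min; less 45 min break → 8 h 52 min
Sat: 6:54 AM–6:30 PM = 11 h 36 min; less 45 min break → 10 h 51 min
Sun: 7:21 AM–3:19 PM = 7 h 58 min; less 45 min break → 7 h 13 min
Total worked: 54 h 3 min = 54.05 h.
Threshold 40 h → overtime 14 h 3 min, regular 40 h 0 min.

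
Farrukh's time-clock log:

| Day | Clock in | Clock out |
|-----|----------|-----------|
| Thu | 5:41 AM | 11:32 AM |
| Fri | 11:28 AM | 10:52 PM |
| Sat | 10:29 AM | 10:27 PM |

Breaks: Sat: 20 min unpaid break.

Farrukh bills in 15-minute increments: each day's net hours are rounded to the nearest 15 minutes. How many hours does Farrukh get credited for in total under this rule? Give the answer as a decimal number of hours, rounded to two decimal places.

29.00 hours

Thu: 5:41 AM–11:32 AM = 5 h 51 min → rounds to 5 h 45 min
Fri: 11:28 AM–10:52 PM = 11 h 24 min → rounds to 11 h 30 min
Sat: 10:29 AM–10:27 PM = 11 h 58 min − 20 min = 11 h 38 min → rounds to 11 h 45 min
Total credited: 29 h 0 min.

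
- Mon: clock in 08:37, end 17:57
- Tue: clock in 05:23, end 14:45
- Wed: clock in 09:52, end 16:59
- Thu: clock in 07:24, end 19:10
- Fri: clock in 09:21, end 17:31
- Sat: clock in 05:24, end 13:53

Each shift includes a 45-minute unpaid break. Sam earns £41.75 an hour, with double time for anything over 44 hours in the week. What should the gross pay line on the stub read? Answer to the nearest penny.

Mon: 08:37–17:57 = 9 h 20 min; less 45 min break → 8 h 35 min
Tue: 05:23–14:45 = 9 h 22 min; less 45 min break → 8 h 37 min
Wed: 09:52–16:59 = 7 h 7 min; less 45 min break → 6 h 22 min
Thu: 07:24–19:10 = 11 h 46 min; less 45 min break → 11 h 1 min
Fri: 09:21–17:31 = 8 h 10 min; less 45 min break → 7 h 25 min
Sat: 05:24–13:53 = 8 h 29 min; less 45 min break → 7 h 44 min
Total worked: 49 h 44 min = 2984 min.
Regular 44 h 0 min = 2640 min at £41.75/h; overtime 5 h 44 min = 344 min at £83.50/h.
Pay = (2640 × £41.75 + 344 × £83.50) ÷ 60 = £2315.73.

£2315.73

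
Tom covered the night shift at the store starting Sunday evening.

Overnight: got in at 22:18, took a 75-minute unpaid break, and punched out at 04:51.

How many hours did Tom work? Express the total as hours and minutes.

Overnight: 22:18 → midnight = 1 h 42 min; midnight → 04:51 = 4 h 51 min; span 6 h 33 min; less 75 min break → 5 h 18 min

5 h 18 min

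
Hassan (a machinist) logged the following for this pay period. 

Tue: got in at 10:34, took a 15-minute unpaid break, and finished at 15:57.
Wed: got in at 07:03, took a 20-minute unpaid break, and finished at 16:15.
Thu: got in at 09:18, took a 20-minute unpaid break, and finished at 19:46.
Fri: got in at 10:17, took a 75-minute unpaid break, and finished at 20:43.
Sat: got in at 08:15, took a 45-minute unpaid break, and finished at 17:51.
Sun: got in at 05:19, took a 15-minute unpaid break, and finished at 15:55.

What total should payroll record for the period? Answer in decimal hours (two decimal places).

52.52 hours

Tue: 10:34–15:57 = 5 h 23 min; less 15 min break → 5 h 8 min
Wed: 07:03–16:15 = 9 h 12 min; less 20 min break → 8 h 52 min
Thu: 09:18–19:46 = 10 h 28 min; less 20 min break → 10 h 8 min
Fri: 10:17–20:43 = 10 h 26 min; less 75 min break → 9 h 11 min
Sat: 08:15–17:51 = 9 h 36 min; less 45 min break → 8 h 51 min
Sun: 05:19–15:55 = 10 h 36 min; less 15 min break → 10 h 21 min
Total: 5 h 8 min + 8 h 52 min + 10 h 8 min + 9 h 11 min + 8 h 51 min + 10 h 21 min = 52 h 31 min.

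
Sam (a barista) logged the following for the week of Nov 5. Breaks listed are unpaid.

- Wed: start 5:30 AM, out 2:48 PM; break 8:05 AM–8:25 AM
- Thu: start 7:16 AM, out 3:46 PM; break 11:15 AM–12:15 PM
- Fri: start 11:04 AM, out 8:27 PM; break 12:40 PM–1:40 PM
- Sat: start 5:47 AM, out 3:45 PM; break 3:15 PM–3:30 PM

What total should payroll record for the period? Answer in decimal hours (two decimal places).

34.57 hours

Wed: 5:30 AM–2:48 PM = 9 h 18 min; less 20 min break → 8 h 58 min
Thu: 7:16 AM–3:46 PM = 8 h 30 min; less 60 min break → 7 h 30 min
Fri: 11:04 AM–8:27 PM = 9 h 23 min; less 60 min break → 8 h 23 min
Sat: 5:47 AM–3:45 PM = 9 h 58 min; less 15 min break → 9 h 43 min
Total: 8 h 58 min + 7 h 30 min + 8 h 23 min + 9 h 43 min = 34 h 34 min.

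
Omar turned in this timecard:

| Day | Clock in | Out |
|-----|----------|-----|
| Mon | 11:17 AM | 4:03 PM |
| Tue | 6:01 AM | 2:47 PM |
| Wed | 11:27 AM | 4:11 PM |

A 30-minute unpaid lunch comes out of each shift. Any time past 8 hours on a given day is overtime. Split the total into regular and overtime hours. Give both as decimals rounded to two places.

Mon: 11:17 AM–4:03 PM = 4 h 46 min; less 30 min break → 4 h 16 min
Tue: 6:01 AM–2:47 PM = 8 h 46 min; less 30 min break → 8 h 16 min
Wed: 11:27 AM–4:11 PM = 4 h 44 min; less 30 min break → 4 h 14 min
Mon reg 4 h 16 min / OT 0 h 0 min; Tue reg 8 h 0 min / OT 0 h 16 min; Wed reg 4 h 14 min / OT 0 h 0 min.
Totals: regular 16 h 30 min, overtime 0 h 16 min.

Regular 16.50 hours, overtime 0.27 hours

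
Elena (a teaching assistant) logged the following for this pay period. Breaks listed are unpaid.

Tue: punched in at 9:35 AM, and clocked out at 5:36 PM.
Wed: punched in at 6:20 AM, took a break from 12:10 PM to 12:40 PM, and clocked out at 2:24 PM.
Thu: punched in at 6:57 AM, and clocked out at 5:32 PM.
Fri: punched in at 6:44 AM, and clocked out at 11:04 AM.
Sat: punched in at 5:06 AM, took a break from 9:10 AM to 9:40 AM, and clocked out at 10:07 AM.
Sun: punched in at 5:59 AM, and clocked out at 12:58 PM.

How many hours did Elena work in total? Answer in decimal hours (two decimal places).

Tue: 9:35 AM–5:36 PM = 8 h 1 min
Wed: 6:20 AM–2:24 PM = 8 h 4 min; less 30 min break → 7 h 34 min
Thu: 6:57 AM–5:32 PM = 10 h 35 min
Fri: 6:44 AM–11:04 AM = 4 h 20 min
Sat: 5:06 AM–10:07 AM = 5 h 1 min; less 30 min break → 4 h 31 min
Sun: 5:59 AM–12:58 PM = 6 h 59 min
Total: 8 h 1 min + 7 h 34 min + 10 h 35 min + 4 h 20 min + 4 h 31 min + 6 h 59 min = 42 h 0 min.

42.00 hours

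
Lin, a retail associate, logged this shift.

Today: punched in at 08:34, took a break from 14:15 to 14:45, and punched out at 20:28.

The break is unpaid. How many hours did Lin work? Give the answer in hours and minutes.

11 h 24 min

Today: 08:34–20:28 = 11 h 54 min; less 30 min break → 11 h 24 min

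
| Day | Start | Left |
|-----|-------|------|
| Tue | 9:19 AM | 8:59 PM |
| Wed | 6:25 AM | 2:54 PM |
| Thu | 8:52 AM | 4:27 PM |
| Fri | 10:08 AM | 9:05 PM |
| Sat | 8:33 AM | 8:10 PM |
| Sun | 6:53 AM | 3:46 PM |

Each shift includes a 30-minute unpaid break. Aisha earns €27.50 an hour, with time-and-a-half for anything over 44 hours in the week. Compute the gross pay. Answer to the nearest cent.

Tue: 9:19 AM–8:59 PM = 11 h 40 min; less 30 min break → 11 h 10 min
Wed: 6:25 AM–2:54 PM = 8 h 29 min; less 30 min break → 7 h 59 min
Thu: 8:52 AM–4:27 PM = 7 h 35 min; less 30 min break → 7 h 5 min
Fri: 10:08 AM–9:05 PM = 10 h 57 min; less 30 min break → 10 h 27 min
Sat: 8:33 AM–8:10 PM = 11 h 37 min; less 30 min break → 11 h 7 min
Sun: 6:53 AM–3:46 PM = 8 h 53 min; less 30 min break → 8 h 23 min
Total worked: 56 h 11 min = 3371 min.
Regular 44 h 0 min = 2640 min at €27.50/h; overtime 12 h 11 min = 731 min at €41.25/h.
Pay = (2640 × €27.50 + 731 × €41.25) ÷ 60 = €1712.56.

€1712.56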